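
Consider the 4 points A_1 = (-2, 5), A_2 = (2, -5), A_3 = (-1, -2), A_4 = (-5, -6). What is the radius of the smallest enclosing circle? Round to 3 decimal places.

5.867

A smallest enclosing disk is always determined by at most three of the input points on its boundary.
The minimum enclosing circle is determined by three boundary points: A_1, A_2, A_4.
Their circumcentre is (-80/37, -32/37) with r² = 47125/1369.
The farthest remaining point A_3 is at distance² 3613/1369 ≤ 47125/1369.
r = √(47125/1369) ≈ 5.867.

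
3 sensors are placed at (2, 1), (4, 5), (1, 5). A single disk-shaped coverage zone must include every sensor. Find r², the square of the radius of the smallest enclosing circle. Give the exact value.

5.3125

Call the three points A, B, C in the order given.
Side lengths²: AB² = 20, AC² = 17, BC² = 9.
Since AB² = 20 < 17 + 9 = 26, the triangle is acute, so the smallest enclosing circle is the circumcircle.
Circumcentre = (2.5, 3.25), r² = 5.3125.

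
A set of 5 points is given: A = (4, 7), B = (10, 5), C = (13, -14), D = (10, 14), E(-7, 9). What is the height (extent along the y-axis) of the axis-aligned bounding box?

28

max y = 14, min y = -14, so height = 28.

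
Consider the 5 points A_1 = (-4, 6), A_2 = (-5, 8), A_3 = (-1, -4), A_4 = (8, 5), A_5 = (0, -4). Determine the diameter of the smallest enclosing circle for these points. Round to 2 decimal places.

A smallest enclosing disk is always determined by at most three of the input points on its boundary.
The minimum enclosing circle is determined by three boundary points: A_2, A_3, A_4.
Their circumcentre is (0.75, 3.25) with r² = 55.625.
The farthest remaining point A_5 is at distance² 53.125 ≤ 55.625.
Diameter = 2r = 2√(55.625) ≈ 14.92.

14.92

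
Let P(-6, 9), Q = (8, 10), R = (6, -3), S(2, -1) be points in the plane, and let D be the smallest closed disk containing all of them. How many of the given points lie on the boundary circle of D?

3

A smallest enclosing disk is always determined by at most three of the input points on its boundary.
The minimum enclosing circle is determined by three boundary points: P, Q, R.
Their circumcentre is (41/30, 131/30) with r² = 34081/450.
The farthest remaining point S is at distance² 13141/450 ≤ 34081/450.
The points at distance exactly r from the centre are P, Q, R — 3 points.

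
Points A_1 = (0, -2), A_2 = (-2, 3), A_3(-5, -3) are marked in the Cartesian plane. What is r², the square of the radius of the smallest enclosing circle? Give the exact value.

Side lengths²: A_1A_2² = 29, A_1A_3² = 26, A_2A_3² = 45.
Since A_2A_3² = 45 < 29 + 26 = 55, the triangle is acute, so the smallest enclosing circle is the circumcircle.
Circumcentre = (-53/18, -5/18), r² = 1885/162.

1885/162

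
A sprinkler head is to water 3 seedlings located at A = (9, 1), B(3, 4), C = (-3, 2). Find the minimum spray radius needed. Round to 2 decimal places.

Side lengths²: AB² = 45, AC² = 145, BC² = 40.
Since AC² = 145 ≥ 45 + 40 = 85, the angle opposite AC is not acute, so the smallest enclosing circle has AC as diameter.
Centre = midpoint of AC = (3, 1.5), r² = 145/4 = 36.25.
r = √(36.25) ≈ 6.02.

6.02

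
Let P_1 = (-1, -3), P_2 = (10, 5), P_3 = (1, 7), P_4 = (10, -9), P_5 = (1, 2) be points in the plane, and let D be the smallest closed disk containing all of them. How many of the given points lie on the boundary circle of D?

2

By Welzl's lemma the MEC is supported by two points (diametrically opposite) or three points (on a circumcircle).
The farthest pair is P_3–P_4 with squared distance 337. The circle on this segment as diameter has centre (5.5, -1) and r² = 337/4 = 84.25.
Check P_1: distance² to centre = 46.25 ≤ 84.25, so it lies inside.
All remaining points lie in this disk, and no smaller disk contains both endpoints, so this is the minimum enclosing circle.
The points at distance exactly r from the centre are P_3, P_4 — 2 points.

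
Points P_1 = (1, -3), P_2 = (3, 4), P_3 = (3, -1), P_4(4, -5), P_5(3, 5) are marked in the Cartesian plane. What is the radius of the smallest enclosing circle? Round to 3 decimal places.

5.025

The minimum enclosing circle of a finite set is fixed by two of the points (as a diameter) or three (as a circumcircle).
The farthest pair is P_4–P_5 with squared distance 101. The circle on this segment as diameter has centre (3.5, 0) and r² = 101/4 = 25.25.
Check P_1: distance² to centre = 15.25 ≤ 25.25, so it lies inside.
All remaining points lie in this disk, and no smaller disk contains both endpoints, so this is the minimum enclosing circle.
r = √(25.25) ≈ 5.025.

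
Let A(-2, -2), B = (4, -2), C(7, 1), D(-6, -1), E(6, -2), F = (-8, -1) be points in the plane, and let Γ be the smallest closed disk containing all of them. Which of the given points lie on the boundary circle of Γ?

C, F

The minimum enclosing circle of a finite set is fixed by two of the points (as a diameter) or three (as a circumcircle).
The farthest pair is C–F with squared distance 229. The circle on this segment as diameter has centre (-0.5, 0) and r² = 229/4 = 57.25.
Check A: distance² to centre = 6.25 ≤ 57.25, so it lies inside.
All remaining points lie in this disk, and no smaller disk contains both endpoints, so this is the minimum enclosing circle.
The points at distance exactly r from the centre are C, F — 2 points.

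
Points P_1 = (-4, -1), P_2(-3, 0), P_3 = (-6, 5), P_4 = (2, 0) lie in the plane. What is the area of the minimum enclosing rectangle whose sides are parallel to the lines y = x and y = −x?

In coordinates u = x + y, v = x − y the rectangle is axis-aligned; the map (x,y)→(u,v) scales areas by 2.
u-values: -5, -3, -1, 2; range = 2 − (-5) = 7.
v-values: -3, -3, -11, 2; range = 2 − (-11) = 13.
Area = (7 × 13) / 2 = 45.5.

45.5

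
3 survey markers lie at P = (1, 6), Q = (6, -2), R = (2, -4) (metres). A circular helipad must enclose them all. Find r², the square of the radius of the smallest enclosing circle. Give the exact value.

44945/1764

Side lengths²: PQ² = 89, PR² = 101, QR² = 20.
Since PR² = 101 < 89 + 20 = 109, the triangle is acute, so the smallest enclosing circle is the circumcircle.
Circumcentre = (83/42, 22/21), r² = 44945/1764.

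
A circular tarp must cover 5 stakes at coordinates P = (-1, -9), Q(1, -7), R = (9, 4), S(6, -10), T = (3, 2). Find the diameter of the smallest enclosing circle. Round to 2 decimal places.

A smallest enclosing disk is always determined by at most three of the input points on its boundary.
The farthest pair is P–R with squared distance 269. The circle on this segment as diameter has centre (4, -2.5) and r² = 269/4 = 67.25.
Check Q: distance² to centre = 29.25 ≤ 67.25, so it lies inside.
All remaining points lie in this disk, and no smaller disk contains both endpoints, so this is the minimum enclosing circle.
Diameter = 2r = 2√(67.25) ≈ 16.40.

16.40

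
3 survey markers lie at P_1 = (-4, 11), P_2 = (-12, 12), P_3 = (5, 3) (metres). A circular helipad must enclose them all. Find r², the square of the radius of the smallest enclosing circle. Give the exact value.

92.5

Side lengths²: P_1P_2² = 65, P_1P_3² = 145, P_2P_3² = 370.
Since P_2P_3² = 370 ≥ 145 + 65 = 210, the angle opposite P_2P_3 is not acute, so the smallest enclosing circle has P_2P_3 as diameter.
Centre = midpoint of P_2P_3 = (-3.5, 7.5), r² = 370/4 = 92.5.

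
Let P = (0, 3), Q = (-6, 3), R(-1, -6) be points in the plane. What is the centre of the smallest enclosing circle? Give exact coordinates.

(-3, -11/9)

Side lengths²: PQ² = 36, PR² = 82, QR² = 106.
Since QR² = 106 < 82 + 36 = 118, the triangle is acute, so the smallest enclosing circle is the circumcircle.
Circumcentre = (-3, -11/9), r² = 2173/81.
Centre = (-3, -11/9).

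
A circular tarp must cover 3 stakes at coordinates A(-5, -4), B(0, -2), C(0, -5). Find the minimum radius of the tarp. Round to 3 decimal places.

2.746

Side lengths²: AB² = 29, AC² = 26, BC² = 9.
Since AB² = 29 < 26 + 9 = 35, the triangle is acute, so the smallest enclosing circle is the circumcircle.
Circumcentre = (-2.3, -3.5), r² = 7.54.
r = √(7.54) ≈ 2.746.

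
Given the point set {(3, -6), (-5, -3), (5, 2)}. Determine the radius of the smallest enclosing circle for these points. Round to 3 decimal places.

5.627

Call the three points A, B, C in the order given.
Side lengths²: AB² = 73, AC² = 68, BC² = 125.
Since BC² = 125 < 73 + 68 = 141, the triangle is acute, so the smallest enclosing circle is the circumcircle.
Circumcentre = (2/7, -15/14), r² = 6205/196.
r = √(6205/196) ≈ 5.627.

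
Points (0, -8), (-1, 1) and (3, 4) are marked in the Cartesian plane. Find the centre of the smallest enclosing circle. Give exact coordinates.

(1.5, -2)

Call the three points A, B, C in the order given.
Side lengths²: AB² = 82, AC² = 153, BC² = 25.
Since AC² = 153 ≥ 82 + 25 = 107, the angle opposite AC is not acute, so the smallest enclosing circle has AC as diameter.
Centre = midpoint of AC = (1.5, -2), r² = 153/4 = 38.25.
Centre = (1.5, -2).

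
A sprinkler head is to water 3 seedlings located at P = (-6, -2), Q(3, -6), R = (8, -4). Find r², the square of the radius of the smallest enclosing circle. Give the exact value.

50

Side lengths²: PQ² = 97, PR² = 200, QR² = 29.
Since PR² = 200 ≥ 97 + 29 = 126, the angle opposite PR is not acute, so the smallest enclosing circle has PR as diameter.
Centre = midpoint of PR = (1, -3), r² = 200/4 = 50.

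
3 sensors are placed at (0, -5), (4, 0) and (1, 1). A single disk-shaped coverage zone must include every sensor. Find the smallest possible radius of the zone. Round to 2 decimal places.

3.24

Call the three points A, B, C in the order given.
Side lengths²: AB² = 41, AC² = 37, BC² = 10.
Since AB² = 41 < 37 + 10 = 47, the triangle is acute, so the smallest enclosing circle is the circumcircle.
Circumcentre = (61/38, -83/38), r² = 7585/722.
r = √(7585/722) ≈ 3.24.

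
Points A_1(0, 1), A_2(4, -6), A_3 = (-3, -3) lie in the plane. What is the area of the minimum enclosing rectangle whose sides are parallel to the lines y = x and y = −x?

In coordinates u = x + y, v = x − y the rectangle is axis-aligned; the map (x,y)→(u,v) scales areas by 2.
u-values: 1, -2, -6; range = 1 − (-6) = 7.
v-values: -1, 10, 0; range = 10 − (-1) = 11.
Area = (7 × 11) / 2 = 38.5.

38.5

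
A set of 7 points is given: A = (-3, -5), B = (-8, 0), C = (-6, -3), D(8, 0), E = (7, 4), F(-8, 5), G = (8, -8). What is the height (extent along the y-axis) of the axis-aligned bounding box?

13

max y = 5, min y = -8, so height = 13.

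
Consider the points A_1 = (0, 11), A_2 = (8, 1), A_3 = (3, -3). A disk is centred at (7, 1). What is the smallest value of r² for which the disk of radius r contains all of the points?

The required radius is the distance from (7, 1) to the farthest point.
Squared distances: 149, 1, 32.
Maximum is 149, attained at A_1.

149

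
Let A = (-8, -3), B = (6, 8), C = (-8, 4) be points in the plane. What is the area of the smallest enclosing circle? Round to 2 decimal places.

Side lengths²: AB² = 317, AC² = 49, BC² = 212.
Since AB² = 317 ≥ 212 + 49 = 261, the angle opposite AB is not acute, so the smallest enclosing circle has AB as diameter.
Centre = midpoint of AB = (-1, 2.5), r² = 317/4 = 79.25.
Area = π·r² = π·79.25 ≈ 248.97.

248.97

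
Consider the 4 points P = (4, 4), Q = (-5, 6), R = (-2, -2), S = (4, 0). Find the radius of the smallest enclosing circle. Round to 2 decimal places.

By Welzl's lemma the MEC is supported by two points (diametrically opposite) or three points (on a circumcircle).
The farthest pair is Q–S with squared distance 117. The circle on this segment as diameter has centre (-0.5, 3) and r² = 117/4 = 29.25.
Check P: distance² to centre = 21.25 ≤ 29.25, so it lies inside.
All remaining points lie in this disk, and no smaller disk contains both endpoints, so this is the minimum enclosing circle.
r = √(29.25) ≈ 5.41.

5.41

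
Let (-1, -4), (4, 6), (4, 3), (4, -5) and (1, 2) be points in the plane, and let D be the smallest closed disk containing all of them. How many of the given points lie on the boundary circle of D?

3

A smallest enclosing disk is always determined by at most three of the input points on its boundary.
The minimum enclosing circle is determined by three boundary points: (-1, -4), (4, 6), (4, -5).
Their circumcentre is (2.5, 0.5) with r² = 32.5.
The farthest remaining point (4, 3) is at distance² 8.5 ≤ 32.5.
The points at distance exactly r from the centre are (-1, -4), (4, 6), (4, -5) — 3 points.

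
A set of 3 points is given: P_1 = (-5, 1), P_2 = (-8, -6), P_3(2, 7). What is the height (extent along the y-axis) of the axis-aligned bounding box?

13

max y = 7, min y = -6, so height = 13.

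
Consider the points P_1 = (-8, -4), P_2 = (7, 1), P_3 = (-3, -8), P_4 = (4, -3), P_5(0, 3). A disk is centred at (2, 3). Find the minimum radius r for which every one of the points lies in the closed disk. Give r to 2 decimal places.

12.21

The required radius is the distance from (2, 3) to the farthest point.
Squared distances: 149, 29, 146, 40, 4.
Maximum is 149, attained at P_1.
r = √149 ≈ 12.21.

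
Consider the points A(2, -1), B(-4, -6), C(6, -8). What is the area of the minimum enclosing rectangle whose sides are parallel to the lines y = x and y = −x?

66

In coordinates u = x + y, v = x − y the rectangle is axis-aligned; the map (x,y)→(u,v) scales areas by 2.
u-values: 1, -10, -2; range = 1 − (-10) = 11.
v-values: 3, 2, 14; range = 14 − 2 = 12.
Area = (11 × 12) / 2 = 66.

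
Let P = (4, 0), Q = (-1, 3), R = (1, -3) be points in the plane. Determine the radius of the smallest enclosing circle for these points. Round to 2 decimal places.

3.26

Side lengths²: PQ² = 34, PR² = 18, QR² = 40.
Since QR² = 40 < 34 + 18 = 52, the triangle is acute, so the smallest enclosing circle is the circumcircle.
Circumcentre = (0.75, 0.25), r² = 10.625.
r = √(10.625) ≈ 3.26.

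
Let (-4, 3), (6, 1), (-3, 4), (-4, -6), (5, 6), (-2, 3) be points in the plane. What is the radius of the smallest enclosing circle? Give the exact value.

A smallest enclosing disk is always determined by at most three of the input points on its boundary.
The farthest pair is (-4, -6)–(5, 6) with squared distance 225. The circle on this segment as diameter has centre (0.5, 0) and r² = 225/4 = 56.25.
Check (-4, 3): distance² to centre = 29.25 ≤ 56.25, so it lies inside.
All remaining points lie in this disk, and no smaller disk contains both endpoints, so this is the minimum enclosing circle.
r = √(56.25) = 7.5.

7.5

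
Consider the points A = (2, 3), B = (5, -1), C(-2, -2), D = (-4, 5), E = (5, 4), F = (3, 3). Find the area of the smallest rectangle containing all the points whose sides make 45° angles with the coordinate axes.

In coordinates u = x + y, v = x − y the rectangle is axis-aligned; the map (x,y)→(u,v) scales areas by 2.
u-values: 5, 4, -4, 1, 9, 6; range = 9 − (-4) = 13.
v-values: -1, 6, 0, -9, 1, 0; range = 6 − (-9) = 15.
Area = (13 × 15) / 2 = 97.5.

97.5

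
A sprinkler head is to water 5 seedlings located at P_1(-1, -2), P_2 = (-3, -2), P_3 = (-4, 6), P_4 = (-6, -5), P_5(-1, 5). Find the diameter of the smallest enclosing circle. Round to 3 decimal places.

By Welzl's lemma the MEC is supported by two points (diametrically opposite) or three points (on a circumcircle).
The minimum enclosing circle is determined by three boundary points: P_3, P_4, P_5.
Their circumcentre is (-59/14, 5/14) with r² = 3125/98.
The farthest remaining point P_1 is at distance² 1557/98 ≤ 3125/98.
Diameter = 2r = 2√(3125/98) ≈ 11.294.

11.294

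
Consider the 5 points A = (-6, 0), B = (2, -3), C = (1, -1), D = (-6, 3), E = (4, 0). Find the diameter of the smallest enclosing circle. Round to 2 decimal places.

The minimum enclosing circle of a finite set is fixed by two of the points (as a diameter) or three (as a circumcircle).
The minimum enclosing circle is determined by three boundary points: B, D, E.
Their circumcentre is (-13/12, 11/9) with r² = 35425/1296.
The farthest remaining point A is at distance² 33265/1296 ≤ 35425/1296.
Diameter = 2r = 2√(35425/1296) ≈ 10.46.

10.46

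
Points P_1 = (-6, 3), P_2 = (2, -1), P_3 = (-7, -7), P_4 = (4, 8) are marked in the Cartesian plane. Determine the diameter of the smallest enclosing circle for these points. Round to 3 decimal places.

18.601

The farthest pair is P_3–P_4 with squared distance 346. The circle on this segment as diameter has centre (-1.5, 0.5) and r² = 346/4 = 86.5.
Check P_1: distance² to centre = 26.5 ≤ 86.5, so it lies inside.
All remaining points lie in this disk, and no smaller disk contains both endpoints, so this is the minimum enclosing circle.
Diameter = 2r = 2√(86.5) ≈ 18.601.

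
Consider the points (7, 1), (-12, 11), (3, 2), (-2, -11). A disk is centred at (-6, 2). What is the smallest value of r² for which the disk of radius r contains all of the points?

185

The required radius is the distance from (-6, 2) to the farthest point.
Squared distances: 170, 117, 81, 185.
Maximum is 185, attained at (-2, -11).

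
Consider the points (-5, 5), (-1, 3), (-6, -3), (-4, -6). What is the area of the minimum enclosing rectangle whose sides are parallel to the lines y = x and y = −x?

In coordinates u = x + y, v = x − y the rectangle is axis-aligned; the map (x,y)→(u,v) scales areas by 2.
u-values: 0, 2, -9, -10; range = 2 − (-10) = 12.
v-values: -10, -4, -3, 2; range = 2 − (-10) = 12.
Area = (12 × 12) / 2 = 72.

72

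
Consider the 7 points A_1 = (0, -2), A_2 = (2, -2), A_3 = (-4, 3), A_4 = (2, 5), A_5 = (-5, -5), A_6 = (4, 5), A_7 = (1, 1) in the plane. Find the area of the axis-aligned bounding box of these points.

x ranges over [-5, 4], width 9.
y ranges over [-5, 5], height 10.
Area = 9 × 10 = 90.

90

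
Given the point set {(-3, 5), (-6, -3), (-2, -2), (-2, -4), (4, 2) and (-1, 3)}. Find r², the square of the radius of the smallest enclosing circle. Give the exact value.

10585/338

A smallest enclosing disk is always determined by at most three of the input points on its boundary.
The minimum enclosing circle is determined by three boundary points: (-3, 5), (-6, -3), (4, 2).
Their circumcentre is (-29/26, -7/26) with r² = 10585/338.
The farthest remaining point (-2, -4) is at distance² 4969/338 ≤ 10585/338.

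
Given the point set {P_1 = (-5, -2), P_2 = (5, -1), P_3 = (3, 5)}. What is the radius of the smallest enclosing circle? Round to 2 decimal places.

Side lengths²: P_1P_2² = 101, P_1P_3² = 113, P_2P_3² = 40.
Since P_1P_3² = 113 < 101 + 40 = 141, the triangle is acute, so the smallest enclosing circle is the circumcircle.
Circumcentre = (-13/62, 37/62), r² = 57065/1922.
r = √(57065/1922) ≈ 5.45.

5.45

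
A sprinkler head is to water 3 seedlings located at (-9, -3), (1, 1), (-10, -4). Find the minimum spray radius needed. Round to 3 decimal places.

6.042

Call the three points A, B, C in the order given.
Side lengths²: AB² = 116, AC² = 2, BC² = 146.
Since BC² = 146 ≥ 116 + 2 = 118, the angle opposite BC is not acute, so the smallest enclosing circle has BC as diameter.
Centre = midpoint of BC = (-4.5, -1.5), r² = 146/4 = 36.5.
r = √(36.5) ≈ 6.042.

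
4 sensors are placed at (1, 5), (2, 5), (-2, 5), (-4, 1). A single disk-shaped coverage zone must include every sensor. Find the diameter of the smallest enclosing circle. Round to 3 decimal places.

7.211

The farthest pair is (2, 5)–(-4, 1) with squared distance 52. The circle on this segment as diameter has centre (-1, 3) and r² = 52/4 = 13.
Check (1, 5): distance² to centre = 8 ≤ 13, so it lies inside.
All remaining points lie in this disk, and no smaller disk contains both endpoints, so this is the minimum enclosing circle.
Diameter = 2r = 2√13 ≈ 7.211.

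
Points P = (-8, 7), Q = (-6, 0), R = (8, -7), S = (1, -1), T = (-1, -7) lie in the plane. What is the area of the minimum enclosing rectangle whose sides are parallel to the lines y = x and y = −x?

In coordinates u = x + y, v = x − y the rectangle is axis-aligned; the map (x,y)→(u,v) scales areas by 2.
u-values: -1, -6, 1, 0, -8; range = 1 − (-8) = 9.
v-values: -15, -6, 15, 2, 6; range = 15 − (-15) = 30.
Area = (9 × 30) / 2 = 135.

135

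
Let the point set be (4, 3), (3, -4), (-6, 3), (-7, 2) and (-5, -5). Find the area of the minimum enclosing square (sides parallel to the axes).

121

The bounding box has width 11 and height 8.
An axis-aligned square enclosing the set must have side ≥ max(width, height).
So the minimum side is max(11, 8) = 11.
Area = 11² = 121.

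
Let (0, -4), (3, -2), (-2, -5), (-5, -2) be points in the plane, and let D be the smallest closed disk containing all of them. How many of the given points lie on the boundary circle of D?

By Welzl's lemma the MEC is supported by two points (diametrically opposite) or three points (on a circumcircle).
The farthest pair is (3, -2)–(-5, -2) with squared distance 64. The circle on this segment as diameter has centre (-1, -2) and r² = 64/4 = 16.
Check (0, -4): distance² to centre = 5 ≤ 16, so it lies inside.
All remaining points lie in this disk, and no smaller disk contains both endpoints, so this is the minimum enclosing circle.
The points at distance exactly r from the centre are (3, -2), (-5, -2) — 2 points.

2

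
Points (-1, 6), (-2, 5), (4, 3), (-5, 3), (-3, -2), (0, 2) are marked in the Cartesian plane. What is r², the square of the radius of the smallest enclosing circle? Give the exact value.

The minimum enclosing circle is determined by three boundary points: (4, 3), (-5, 3), (-3, -2).
Their circumcentre is (-0.5, 1.9) with r² = 21.46.
The farthest remaining point (-1, 6) is at distance² 17.06 ≤ 21.46.

21.46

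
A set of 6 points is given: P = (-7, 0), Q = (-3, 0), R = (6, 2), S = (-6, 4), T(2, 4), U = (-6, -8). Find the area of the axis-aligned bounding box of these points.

x ranges over [-7, 6], width 13.
y ranges over [-8, 4], height 12.
Area = 13 × 12 = 156.

156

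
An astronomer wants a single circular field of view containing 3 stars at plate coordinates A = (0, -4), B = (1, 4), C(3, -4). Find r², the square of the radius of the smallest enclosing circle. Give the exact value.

17.265625

Side lengths²: AB² = 65, AC² = 9, BC² = 68.
Since BC² = 68 < 65 + 9 = 74, the triangle is acute, so the smallest enclosing circle is the circumcircle.
Circumcentre = (1.5, -0.125), r² = 17.265625.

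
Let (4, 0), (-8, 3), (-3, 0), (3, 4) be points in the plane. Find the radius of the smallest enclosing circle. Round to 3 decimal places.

6.185

The farthest pair is (4, 0)–(-8, 3) with squared distance 153. The circle on this segment as diameter has centre (-2, 1.5) and r² = 153/4 = 38.25.
Check (-3, 0): distance² to centre = 3.25 ≤ 38.25, so it lies inside.
All remaining points lie in this disk, and no smaller disk contains both endpoints, so this is the minimum enclosing circle.
r = √(38.25) ≈ 6.185.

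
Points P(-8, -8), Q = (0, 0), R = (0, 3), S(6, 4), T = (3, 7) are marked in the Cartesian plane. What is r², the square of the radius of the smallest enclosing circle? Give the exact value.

By Welzl's lemma the MEC is supported by two points (diametrically opposite) or three points (on a circumcircle).
The minimum enclosing circle is determined by three boundary points: P, S, T.
Their circumcentre is (-25/13, -12/13) with r² = 14705/169.
The farthest remaining point R is at distance² 3226/169 ≤ 14705/169.

14705/169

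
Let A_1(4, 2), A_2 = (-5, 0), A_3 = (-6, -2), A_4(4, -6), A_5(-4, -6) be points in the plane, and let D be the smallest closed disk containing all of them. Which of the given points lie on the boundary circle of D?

A_1, A_3, A_4

By Welzl's lemma the MEC is supported by two points (diametrically opposite) or three points (on a circumcircle).
The minimum enclosing circle is determined by three boundary points: A_1, A_3, A_4.
Their circumcentre is (-0.2, -2) with r² = 33.64.
The farthest remaining point A_5 is at distance² 30.44 ≤ 33.64.
The points at distance exactly r from the centre are A_1, A_3, A_4 — 3 points.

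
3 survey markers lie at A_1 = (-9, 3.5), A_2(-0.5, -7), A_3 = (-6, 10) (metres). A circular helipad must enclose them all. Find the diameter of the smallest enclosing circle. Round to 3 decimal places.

Side lengths²: A_1A_2² = 182.5, A_1A_3² = 51.25, A_2A_3² = 319.25.
Since A_2A_3² = 319.25 ≥ 182.5 + 51.25 = 233.75, the angle opposite A_2A_3 is not acute, so the smallest enclosing circle has A_2A_3 as diameter.
Centre = midpoint of A_2A_3 = (-3.25, 1.5), r² = 319.25/4 = 79.8125.
Diameter = 2r = 2√(79.8125) ≈ 17.868.

17.868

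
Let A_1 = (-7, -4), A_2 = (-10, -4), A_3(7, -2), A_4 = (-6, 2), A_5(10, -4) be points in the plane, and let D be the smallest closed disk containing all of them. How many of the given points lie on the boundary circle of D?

By Welzl's lemma the MEC is supported by two points (diametrically opposite) or three points (on a circumcircle).
The farthest pair is A_2–A_5 with squared distance 400. The circle on this segment as diameter has centre (0, -4) and r² = 400/4 = 100.
Check A_1: distance² to centre = 49 ≤ 100, so it lies inside.
All remaining points lie in this disk, and no smaller disk contains both endpoints, so this is the minimum enclosing circle.
The points at distance exactly r from the centre are A_2, A_5 — 2 points.

2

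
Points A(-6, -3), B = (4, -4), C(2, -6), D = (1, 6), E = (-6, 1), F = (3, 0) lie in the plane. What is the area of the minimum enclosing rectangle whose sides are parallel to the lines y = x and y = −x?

120

In coordinates u = x + y, v = x − y the rectangle is axis-aligned; the map (x,y)→(u,v) scales areas by 2.
u-values: -9, 0, -4, 7, -5, 3; range = 7 − (-9) = 16.
v-values: -3, 8, 8, -5, -7, 3; range = 8 − (-7) = 15.
Area = (16 × 15) / 2 = 120.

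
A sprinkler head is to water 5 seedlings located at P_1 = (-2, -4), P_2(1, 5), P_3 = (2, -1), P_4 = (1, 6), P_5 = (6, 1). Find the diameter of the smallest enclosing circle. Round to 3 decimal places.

10.715

A smallest enclosing disk is always determined by at most three of the input points on its boundary.
The minimum enclosing circle is determined by three boundary points: P_1, P_4, P_5.
Their circumcentre is (17/26, 17/26) with r² = 9701/338.
The farthest remaining point P_2 is at distance² 6425/338 ≤ 9701/338.
Diameter = 2r = 2√(9701/338) ≈ 10.715.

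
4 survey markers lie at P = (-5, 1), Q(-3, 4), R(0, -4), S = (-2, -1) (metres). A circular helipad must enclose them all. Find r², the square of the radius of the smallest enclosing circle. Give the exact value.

The farthest pair is Q–R with squared distance 73. The circle on this segment as diameter has centre (-1.5, 0) and r² = 73/4 = 18.25.
Check P: distance² to centre = 13.25 ≤ 18.25, so it lies inside.
All remaining points lie in this disk, and no smaller disk contains both endpoints, so this is the minimum enclosing circle.

18.25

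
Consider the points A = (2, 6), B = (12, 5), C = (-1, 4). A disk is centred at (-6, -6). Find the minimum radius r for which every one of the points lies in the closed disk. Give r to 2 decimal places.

The required radius is the distance from (-6, -6) to the farthest point.
Squared distances: 208, 445, 125.
Maximum is 445, attained at B.
r = √445 ≈ 21.10.

21.10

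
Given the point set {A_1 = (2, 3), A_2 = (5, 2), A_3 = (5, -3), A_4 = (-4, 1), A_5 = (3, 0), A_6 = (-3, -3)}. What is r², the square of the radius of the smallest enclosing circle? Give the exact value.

3977/162

The minimum enclosing circle of a finite set is fixed by two of the points (as a diameter) or three (as a circumcircle).
The minimum enclosing circle is determined by three boundary points: A_2, A_3, A_4.
Their circumcentre is (13/18, -0.5) with r² = 3977/162.
The farthest remaining point A_6 is at distance² 3257/162 ≤ 3977/162.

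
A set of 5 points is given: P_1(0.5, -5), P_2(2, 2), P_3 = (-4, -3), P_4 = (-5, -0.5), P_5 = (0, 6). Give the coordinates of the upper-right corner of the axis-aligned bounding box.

x-range [-5, 2], y-range [-5, 6].
The upper-right corner is (2, 6).

(2, 6)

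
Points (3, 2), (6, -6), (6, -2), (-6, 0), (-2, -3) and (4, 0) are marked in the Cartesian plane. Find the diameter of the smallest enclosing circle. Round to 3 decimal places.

The minimum enclosing circle of a finite set is fixed by two of the points (as a diameter) or three (as a circumcircle).
The farthest pair is (6, -6)–(-6, 0) with squared distance 180. The circle on this segment as diameter has centre (0, -3) and r² = 180/4 = 45.
Check (3, 2): distance² to centre = 34 ≤ 45, so it lies inside.
All remaining points lie in this disk, and no smaller disk contains both endpoints, so this is the minimum enclosing circle.
Diameter = 2r = 2√45 ≈ 13.416.

13.416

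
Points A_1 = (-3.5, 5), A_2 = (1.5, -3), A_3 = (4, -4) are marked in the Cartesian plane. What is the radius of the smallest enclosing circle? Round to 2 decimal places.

5.86

Side lengths²: A_1A_2² = 89, A_1A_3² = 137.25, A_2A_3² = 7.25.
Since A_1A_3² = 137.25 ≥ 89 + 7.25 = 96.25, the angle opposite A_1A_3 is not acute, so the smallest enclosing circle has A_1A_3 as diameter.
Centre = midpoint of A_1A_3 = (0.25, 0.5), r² = 137.25/4 = 34.3125.
r = √(34.3125) ≈ 5.86.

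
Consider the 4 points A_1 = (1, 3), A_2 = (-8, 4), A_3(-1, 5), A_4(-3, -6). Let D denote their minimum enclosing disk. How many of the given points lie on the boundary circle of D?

3

A smallest enclosing disk is always determined by at most three of the input points on its boundary.
The minimum enclosing circle is determined by three boundary points: A_2, A_3, A_4.
Their circumcentre is (-23/6, -1/6) with r² = 625/18.
The farthest remaining point A_1 is at distance² 601/18 ≤ 625/18.
The points at distance exactly r from the centre are A_2, A_3, A_4 — 3 points.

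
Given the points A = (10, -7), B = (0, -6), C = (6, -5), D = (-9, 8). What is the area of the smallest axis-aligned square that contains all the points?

361

The bounding box has width 19 and height 15.
An axis-aligned square enclosing the set must have side ≥ max(width, height).
So the minimum side is max(19, 15) = 19.
Area = 19² = 361.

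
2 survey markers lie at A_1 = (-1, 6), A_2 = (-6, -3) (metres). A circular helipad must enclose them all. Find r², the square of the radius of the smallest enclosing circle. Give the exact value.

26.5

The smallest circle enclosing two points has them as diameter endpoints.
Centre = midpoint = (-3.5, 1.5); r² = |A_1A_2|²/4 = 106/4 = 26.5.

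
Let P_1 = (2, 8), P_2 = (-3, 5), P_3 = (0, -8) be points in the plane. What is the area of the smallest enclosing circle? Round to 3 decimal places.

204.204

Side lengths²: P_1P_2² = 34, P_1P_3² = 260, P_2P_3² = 178.
Since P_1P_3² = 260 ≥ 178 + 34 = 212, the angle opposite P_1P_3 is not acute, so the smallest enclosing circle has P_1P_3 as diameter.
Centre = midpoint of P_1P_3 = (1, 0), r² = 260/4 = 65.
Area = π·r² = π·65 ≈ 204.204.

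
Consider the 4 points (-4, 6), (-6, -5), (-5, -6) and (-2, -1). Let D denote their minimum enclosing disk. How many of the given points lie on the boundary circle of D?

By Welzl's lemma the MEC is supported by two points (diametrically opposite) or three points (on a circumcircle).
The farthest pair is (-4, 6)–(-5, -6) with squared distance 145. The circle on this segment as diameter has centre (-4.5, 0) and r² = 145/4 = 36.25.
Check (-6, -5): distance² to centre = 27.25 ≤ 36.25, so it lies inside.
All remaining points lie in this disk, and no smaller disk contains both endpoints, so this is the minimum enclosing circle.
The points at distance exactly r from the centre are (-4, 6), (-5, -6) — 2 points.

2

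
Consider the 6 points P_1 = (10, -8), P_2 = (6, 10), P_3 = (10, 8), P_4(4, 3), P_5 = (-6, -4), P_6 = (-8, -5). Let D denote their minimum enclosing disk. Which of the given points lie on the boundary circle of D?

P_1, P_3, P_6

A smallest enclosing disk is always determined by at most three of the input points on its boundary.
The minimum enclosing circle is determined by three boundary points: P_1, P_3, P_6.
Their circumcentre is (25/12, 0) with r² = 18241/144.
The farthest remaining point P_2 is at distance² 16609/144 ≤ 18241/144.
The points at distance exactly r from the centre are P_1, P_3, P_6 — 3 points.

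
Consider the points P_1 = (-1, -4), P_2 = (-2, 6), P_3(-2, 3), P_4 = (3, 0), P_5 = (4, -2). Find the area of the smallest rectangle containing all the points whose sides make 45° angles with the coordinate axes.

63

In coordinates u = x + y, v = x − y the rectangle is axis-aligned; the map (x,y)→(u,v) scales areas by 2.
u-values: -5, 4, 1, 3, 2; range = 4 − (-5) = 9.
v-values: 3, -8, -5, 3, 6; range = 6 − (-8) = 14.
Area = (9 × 14) / 2 = 63.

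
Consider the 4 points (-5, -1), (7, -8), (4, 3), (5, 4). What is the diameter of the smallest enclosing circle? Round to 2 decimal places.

14.54

The minimum enclosing circle of a finite set is fixed by two of the points (as a diameter) or three (as a circumcircle).
The minimum enclosing circle is determined by three boundary points: (-5, -1), (7, -8), (5, 4).
Their circumcentre is (27/13, -69/26) with r² = 35705/676.
The farthest remaining point (4, 3) is at distance² 24109/676 ≤ 35705/676.
Diameter = 2r = 2√(35705/676) ≈ 14.54.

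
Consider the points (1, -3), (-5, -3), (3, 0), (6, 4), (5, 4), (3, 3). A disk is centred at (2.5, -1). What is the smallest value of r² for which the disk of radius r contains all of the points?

The required radius is the distance from (2.5, -1) to the farthest point.
Squared distances: 6.25, 60.25, 1.25, 37.25, 31.25, 16.25.
Maximum is 60.25, attained at (-5, -3).

60.25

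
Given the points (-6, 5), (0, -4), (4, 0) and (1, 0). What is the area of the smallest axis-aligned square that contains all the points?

100

The bounding box has width 10 and height 9.
An axis-aligned square enclosing the set must have side ≥ max(width, height).
So the minimum side is max(10, 9) = 10.
Area = 10² = 100.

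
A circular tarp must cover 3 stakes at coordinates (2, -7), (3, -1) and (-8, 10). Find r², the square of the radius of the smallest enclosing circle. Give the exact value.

Call the three points A, B, C in the order given.
Side lengths²: AB² = 37, AC² = 389, BC² = 242.
Since AC² = 389 ≥ 242 + 37 = 279, the angle opposite AC is not acute, so the smallest enclosing circle has AC as diameter.
Centre = midpoint of AC = (-3, 1.5), r² = 389/4 = 97.25.

97.25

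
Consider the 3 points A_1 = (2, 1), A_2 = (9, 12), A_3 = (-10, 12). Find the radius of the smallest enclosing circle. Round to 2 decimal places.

Side lengths²: A_1A_2² = 170, A_1A_3² = 265, A_2A_3² = 361.
Since A_2A_3² = 361 < 265 + 170 = 435, the triangle is acute, so the smallest enclosing circle is the circumcircle.
Circumcentre = (-0.5, 227/22), r² = 22525/242.
r = √(22525/242) ≈ 9.65.

9.65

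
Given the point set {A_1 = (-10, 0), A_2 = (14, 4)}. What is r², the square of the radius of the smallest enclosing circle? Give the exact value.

148

The smallest circle enclosing two points has them as diameter endpoints.
Centre = midpoint = (2, 2); r² = |A_1A_2|²/4 = 592/4 = 148.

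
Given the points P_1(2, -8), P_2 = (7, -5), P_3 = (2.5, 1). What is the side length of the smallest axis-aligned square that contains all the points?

The bounding box has width 5 and height 9.
An axis-aligned square enclosing the set must have side ≥ max(width, height).
So the minimum side is max(5, 9) = 9.

9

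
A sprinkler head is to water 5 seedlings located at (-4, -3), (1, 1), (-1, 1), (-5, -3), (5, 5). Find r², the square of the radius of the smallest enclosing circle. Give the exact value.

41

By Welzl's lemma the MEC is supported by two points (diametrically opposite) or three points (on a circumcircle).
The farthest pair is (-5, -3)–(5, 5) with squared distance 164. The circle on this segment as diameter has centre (0, 1) and r² = 164/4 = 41.
Check (-4, -3): distance² to centre = 32 ≤ 41, so it lies inside.
All remaining points lie in this disk, and no smaller disk contains both endpoints, so this is the minimum enclosing circle.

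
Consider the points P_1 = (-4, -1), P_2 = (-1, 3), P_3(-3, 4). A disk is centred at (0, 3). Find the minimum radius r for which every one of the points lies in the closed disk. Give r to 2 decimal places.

The required radius is the distance from (0, 3) to the farthest point.
Squared distances: 32, 1, 10.
Maximum is 32, attained at P_1.
r = √32 ≈ 5.66.

5.66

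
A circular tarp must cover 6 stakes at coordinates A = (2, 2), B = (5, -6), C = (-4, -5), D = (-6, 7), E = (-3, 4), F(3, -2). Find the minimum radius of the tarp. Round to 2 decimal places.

By Welzl's lemma the MEC is supported by two points (diametrically opposite) or three points (on a circumcircle).
The farthest pair is B–D with squared distance 290. The circle on this segment as diameter has centre (-0.5, 0.5) and r² = 290/4 = 72.5.
Check A: distance² to centre = 8.5 ≤ 72.5, so it lies inside.
All remaining points lie in this disk, and no smaller disk contains both endpoints, so this is the minimum enclosing circle.
r = √(72.5) ≈ 8.51.

8.51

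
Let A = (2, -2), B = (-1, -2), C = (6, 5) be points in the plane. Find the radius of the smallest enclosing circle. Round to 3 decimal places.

4.950

Side lengths²: AB² = 9, AC² = 65, BC² = 98.
Since BC² = 98 ≥ 65 + 9 = 74, the angle opposite BC is not acute, so the smallest enclosing circle has BC as diameter.
Centre = midpoint of BC = (2.5, 1.5), r² = 98/4 = 24.5.
r = √(24.5) ≈ 4.950.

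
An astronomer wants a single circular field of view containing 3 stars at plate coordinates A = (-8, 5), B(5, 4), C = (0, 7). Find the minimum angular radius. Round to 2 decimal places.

Side lengths²: AB² = 170, AC² = 68, BC² = 34.
Since AB² = 170 ≥ 68 + 34 = 102, the angle opposite AB is not acute, so the smallest enclosing circle has AB as diameter.
Centre = midpoint of AB = (-1.5, 4.5), r² = 170/4 = 42.5.
r = √(42.5) ≈ 6.52.

6.52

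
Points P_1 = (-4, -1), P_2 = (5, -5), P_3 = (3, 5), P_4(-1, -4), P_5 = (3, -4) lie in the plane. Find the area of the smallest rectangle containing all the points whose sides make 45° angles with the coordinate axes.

In coordinates u = x + y, v = x − y the rectangle is axis-aligned; the map (x,y)→(u,v) scales areas by 2.
u-values: -5, 0, 8, -5, -1; range = 8 − (-5) = 13.
v-values: -3, 10, -2, 3, 7; range = 10 − (-3) = 13.
Area = (13 × 13) / 2 = 84.5.

84.5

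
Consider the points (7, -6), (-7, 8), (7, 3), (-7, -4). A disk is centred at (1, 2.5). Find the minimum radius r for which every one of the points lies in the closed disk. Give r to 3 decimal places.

10.404

The required radius is the distance from (1, 2.5) to the farthest point.
Squared distances: 108.25, 94.25, 36.25, 106.25.
Maximum is 108.25, attained at (7, -6).
r = √(108.25) ≈ 10.404.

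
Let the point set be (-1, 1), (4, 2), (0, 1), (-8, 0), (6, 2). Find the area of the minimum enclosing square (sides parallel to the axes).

196

The bounding box has width 14 and height 2.
An axis-aligned square enclosing the set must have side ≥ max(width, height).
So the minimum side is max(14, 2) = 14.
Area = 14² = 196.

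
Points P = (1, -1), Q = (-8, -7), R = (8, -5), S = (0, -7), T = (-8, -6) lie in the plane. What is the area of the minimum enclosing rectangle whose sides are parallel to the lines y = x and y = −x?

135

In coordinates u = x + y, v = x − y the rectangle is axis-aligned; the map (x,y)→(u,v) scales areas by 2.
u-values: 0, -15, 3, -7, -14; range = 3 − (-15) = 18.
v-values: 2, -1, 13, 7, -2; range = 13 − (-2) = 15.
Area = (18 × 15) / 2 = 135.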